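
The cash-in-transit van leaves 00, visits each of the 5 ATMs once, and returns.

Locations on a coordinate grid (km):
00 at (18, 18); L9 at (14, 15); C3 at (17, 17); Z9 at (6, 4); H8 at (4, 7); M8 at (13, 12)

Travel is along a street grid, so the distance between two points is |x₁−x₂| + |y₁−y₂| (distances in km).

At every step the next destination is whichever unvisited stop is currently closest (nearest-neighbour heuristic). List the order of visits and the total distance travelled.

At 00 the remaining stops are C3 2, L9 7, M8 11, H8 25, Z9 26; go to C3.
At C3 the remaining stops are L9 5, M8 9, H8 23, Z9 24; go to L9.
At L9 the remaining stops are M8 4, H8 18, Z9 19; go to M8.
At M8 the remaining stops are H8 14, Z9 15; go to H8.
At H8 the remaining stops are Z9 5; go to Z9.
Return Z9→00: 26.
Total = 2 + 5 + 4 + 14 + 5 + 26 = 56.

56 km along 00 → C3 → L9 → M8 → H8 → Z9 → 00.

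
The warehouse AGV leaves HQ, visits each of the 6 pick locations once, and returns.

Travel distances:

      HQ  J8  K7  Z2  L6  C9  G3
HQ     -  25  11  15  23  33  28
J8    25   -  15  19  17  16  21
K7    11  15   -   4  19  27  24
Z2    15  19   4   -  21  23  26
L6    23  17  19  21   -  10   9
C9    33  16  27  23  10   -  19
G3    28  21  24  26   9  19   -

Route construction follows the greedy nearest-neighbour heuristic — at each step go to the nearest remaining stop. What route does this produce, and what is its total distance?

From HQ: distances to unvisited — K7=11, Z2=15, L6=23, J8=25, G3=28, C9=33. Nearest is K7 (11).
From K7: distances to unvisited — Z2=4, J8=15, L6=19, G3=24, C9=27. Nearest is Z2 (4).
From Z2: distances to unvisited — J8=19, L6=21, C9=23, G3=26. Nearest is J8 (19).
From J8: distances to unvisited — C9=16, L6=17, G3=21. Nearest is C9 (16).
From C9: distances to unvisited — L6=10, G3=19. Nearest is L6 (10).
From L6: distances to unvisited — G3=9. Nearest is G3 (9).
Return G3→HQ: 28.
Total = 11 + 4 + 19 + 16 + 10 + 9 + 28 = 97.

97 along HQ → K7 → Z2 → J8 → C9 → L6 → G3 → HQ.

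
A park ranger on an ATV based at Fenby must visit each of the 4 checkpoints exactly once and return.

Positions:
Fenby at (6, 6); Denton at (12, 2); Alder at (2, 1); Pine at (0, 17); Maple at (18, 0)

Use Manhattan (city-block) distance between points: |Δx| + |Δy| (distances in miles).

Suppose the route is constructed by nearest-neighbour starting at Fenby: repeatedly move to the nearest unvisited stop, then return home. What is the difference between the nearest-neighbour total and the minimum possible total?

Fenby: Alder=9, Denton=10, Pine=17, Maple=18 ⇒ Alder
Alder: Denton=11, Maple=17, Pine=18 ⇒ Denton
Denton: Maple=8, Pine=27 ⇒ Maple
Maple: Pine=35 ⇒ Pine
NN route Fenby → Alder → Denton → Maple → Pine → Fenby costs 80.
Optimal: Fenby → Denton → Maple → Alder → Pine → Fenby costs 70 (by enumerating all 12 distinct tours).
Excess = 80 − 70 = 10.

10 miles longer than the optimal tour.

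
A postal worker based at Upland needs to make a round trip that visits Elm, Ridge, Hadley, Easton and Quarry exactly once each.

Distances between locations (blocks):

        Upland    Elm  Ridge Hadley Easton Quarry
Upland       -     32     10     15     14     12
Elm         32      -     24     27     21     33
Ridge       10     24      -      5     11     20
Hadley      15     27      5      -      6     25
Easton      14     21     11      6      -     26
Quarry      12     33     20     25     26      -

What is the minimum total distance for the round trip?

There are 60 distinct closed tours to check (reversals are equivalent).
Upland-Elm-Ridge-Hadley-Easton-Quarry-Upland: 32+24+5+6+26+12 = 105
Upland-Elm-Ridge-Hadley-Quarry-Easton-Upland: 32+24+5+25+26+14 = 126
Upland-Elm-Ridge-Easton-Hadley-Quarry-Upland: 32+24+11+6+25+12 = 110
Upland-Elm-Ridge-Easton-Quarry-Hadley-Upland: 32+24+11+26+25+15 = 133
Upland-Elm-Ridge-Quarry-Hadley-Easton-Upland: 32+24+20+25+6+14 = 121
Upland-Elm-Ridge-Quarry-Easton-Hadley-Upland: 32+24+20+26+6+15 = 123
Upland-Elm-Hadley-Ridge-Easton-Quarry-Upland: 32+27+5+11+26+12 = 113
Upland-Elm-Hadley-Ridge-Quarry-Easton-Upland: 32+27+5+20+26+14 = 124
Upland-Elm-Hadley-Easton-Ridge-Quarry-Upland: 32+27+6+11+20+12 = 108
Upland-Elm-Hadley-Easton-Quarry-Ridge-Upland: 32+27+6+26+20+10 = 121
Upland-Elm-Hadley-Quarry-Ridge-Easton-Upland: 32+27+25+20+11+14 = 129
Upland-Elm-Hadley-Quarry-Easton-Ridge-Upland: 32+27+25+26+11+10 = 131
Upland-Elm-Easton-Ridge-Hadley-Quarry-Upland: 32+21+11+5+25+12 = 106
Upland-Elm-Easton-Ridge-Quarry-Hadley-Upland: 32+21+11+20+25+15 = 124
… (46 more)
Upland-Ridge-Hadley-Easton-Elm-Quarry-Upland: 10+5+6+21+33+12 = 87  ← best
The minimum is 87.
One optimal route: Upland → Ridge → Hadley → Easton → Elm → Quarry → Upland (or its reverse).

Minimum total distance: 87 blocks.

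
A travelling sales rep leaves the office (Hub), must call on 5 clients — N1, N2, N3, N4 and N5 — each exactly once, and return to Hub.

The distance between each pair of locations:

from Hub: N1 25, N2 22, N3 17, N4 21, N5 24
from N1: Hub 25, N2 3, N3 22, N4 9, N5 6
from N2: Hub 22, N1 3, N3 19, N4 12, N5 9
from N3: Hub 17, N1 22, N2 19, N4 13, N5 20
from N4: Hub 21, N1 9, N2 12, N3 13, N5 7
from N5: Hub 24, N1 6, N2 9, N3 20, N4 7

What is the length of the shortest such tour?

There are 60 distinct closed tours to check (reversals are equivalent).
Hub→N1→N2→N3→N4→N5→Hub: 25+3+19+13+7+24 = 91
Hub→N1→N2→N3→N5→N4→Hub: 25+3+19+20+7+21 = 95
Hub→N1→N2→N4→N3→N5→Hub: 25+3+12+13+20+24 = 97
Hub→N1→N2→N4→N5→N3→Hub: 25+3+12+7+20+17 = 84
Hub→N1→N2→N5→N3→N4→Hub: 25+3+9+20+13+21 = 91
Hub→N1→N2→N5→N4→N3→Hub: 25+3+9+7+13+17 = 74
Hub→N1→N3→N2→N4→N5→Hub: 25+22+19+12+7+24 = 109
Hub→N1→N3→N2→N5→N4→Hub: 25+22+19+9+7+21 = 103
Hub→N1→N3→N4→N2→N5→Hub: 25+22+13+12+9+24 = 105
Hub→N1→N3→N4→N5→N2→Hub: 25+22+13+7+9+22 = 98
Hub→N1→N3→N5→N2→N4→Hub: 25+22+20+9+12+21 = 109
Hub→N1→N3→N5→N4→N2→Hub: 25+22+20+7+12+22 = 108
Hub→N1→N4→N2→N3→N5→Hub: 25+9+12+19+20+24 = 109
Hub→N1→N4→N2→N5→N3→Hub: 25+9+12+9+20+17 = 92
… (46 more)
Hub→N2→N1→N5→N4→N3→Hub: 22+3+6+7+13+17 = 68  ← best
The minimum is 68.
One optimal route: Hub → N2 → N1 → N5 → N4 → N3 → Hub (or its reverse).

Minimum total distance: 68.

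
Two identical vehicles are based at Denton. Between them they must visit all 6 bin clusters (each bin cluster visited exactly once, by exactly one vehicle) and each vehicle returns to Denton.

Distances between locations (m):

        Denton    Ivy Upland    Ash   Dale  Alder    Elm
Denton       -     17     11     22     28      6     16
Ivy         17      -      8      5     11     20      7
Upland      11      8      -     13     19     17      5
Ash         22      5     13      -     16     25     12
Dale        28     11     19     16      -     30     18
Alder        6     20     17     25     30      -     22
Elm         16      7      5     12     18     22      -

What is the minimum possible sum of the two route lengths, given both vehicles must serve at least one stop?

Check every non-empty split of the stops between the two vehicles; for each half take its own optimal tour:
  {Ivy} + {Upland, Ash, Dale, Alder, Elm}: 34 + 80 = 114
  {Upland} + {Ivy, Ash, Dale, Alder, Elm}: 22 + 80 = 102
  {Ivy, Upland} + {Ash, Dale, Alder, Elm}: 36 + 80 = 116
  {Ash} + {Ivy, Upland, Dale, Alder, Elm}: 44 + 70 = 114
  {Ivy, Ash} + {Upland, Dale, Alder, Elm}: 44 + 70 = 114
  {Upland, Ash} + {Ivy, Dale, Alder, Elm}: 46 + 70 = 116
  … (31 splits in total)
  {Alder} + {Ivy, Upland, Ash, Dale, Elm}: 12 + 72 = 84  ← best
Best: vehicle 1 Denton → Alder → Denton = 12; vehicle 2 Denton → Ivy → Ash → Dale → Elm → Upland → Denton = 72; combined 84.

Minimum combined distance: 84 m.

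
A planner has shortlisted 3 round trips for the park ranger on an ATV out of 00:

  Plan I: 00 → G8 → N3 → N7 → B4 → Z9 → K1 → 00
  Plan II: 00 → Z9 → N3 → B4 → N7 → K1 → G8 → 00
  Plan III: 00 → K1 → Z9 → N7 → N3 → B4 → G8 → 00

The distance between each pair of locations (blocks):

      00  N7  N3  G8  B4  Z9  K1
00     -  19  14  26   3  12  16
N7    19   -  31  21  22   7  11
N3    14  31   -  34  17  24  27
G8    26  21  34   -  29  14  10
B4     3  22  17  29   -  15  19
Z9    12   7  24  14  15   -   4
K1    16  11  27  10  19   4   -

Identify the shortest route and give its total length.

Shortest is Plan II, total 122 blocks.

Plan I: 26 + 34 + 31 + 22 + 15 + 4 + 16 = 148
Plan II: 12 + 24 + 17 + 22 + 11 + 10 + 26 = 122
Plan III: 16 + 4 + 7 + 31 + 17 + 29 + 26 = 130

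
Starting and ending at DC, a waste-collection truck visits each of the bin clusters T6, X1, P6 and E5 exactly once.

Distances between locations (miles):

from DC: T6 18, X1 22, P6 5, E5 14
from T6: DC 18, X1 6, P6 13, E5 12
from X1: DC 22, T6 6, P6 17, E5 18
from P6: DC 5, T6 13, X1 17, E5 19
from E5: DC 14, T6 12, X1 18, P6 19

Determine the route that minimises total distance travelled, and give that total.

Minimum total distance: 54 miles.

DC - T6 - X1 - P6 - E5 - DC: 18+6+17+19+14 = 74
DC - T6 - X1 - E5 - P6 - DC: 18+6+18+19+5 = 66
DC - T6 - P6 - X1 - E5 - DC: 18+13+17+18+14 = 80
DC - T6 - P6 - E5 - X1 - DC: 18+13+19+18+22 = 90
DC - T6 - E5 - X1 - P6 - DC: 18+12+18+17+5 = 70
DC - T6 - E5 - P6 - X1 - DC: 18+12+19+17+22 = 88
DC - X1 - T6 - P6 - E5 - DC: 22+6+13+19+14 = 74
DC - X1 - T6 - E5 - P6 - DC: 22+6+12+19+5 = 64
DC - X1 - P6 - T6 - E5 - DC: 22+17+13+12+14 = 78
DC - X1 - E5 - T6 - P6 - DC: 22+18+12+13+5 = 70
DC - P6 - T6 - X1 - E5 - DC: 5+13+6+18+14 = 56
DC - P6 - X1 - T6 - E5 - DC: 5+17+6+12+14 = 54
The minimum is 54.
One optimal route: DC → P6 → X1 → T6 → E5 → DC (or its reverse).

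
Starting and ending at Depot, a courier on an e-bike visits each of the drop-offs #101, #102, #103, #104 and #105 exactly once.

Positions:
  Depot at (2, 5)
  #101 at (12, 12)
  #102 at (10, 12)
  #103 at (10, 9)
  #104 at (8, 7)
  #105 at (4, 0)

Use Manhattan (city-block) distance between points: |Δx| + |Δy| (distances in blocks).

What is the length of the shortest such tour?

Depot - #101 - #102 - #103 - #104 - #105 - Depot: 17+2+3+4+11+7 = 44
Depot - #101 - #102 - #103 - #105 - #104 - Depot: 17+2+3+15+11+8 = 56
Depot - #101 - #102 - #104 - #103 - #105 - Depot: 17+2+7+4+15+7 = 52
Depot - #101 - #102 - #104 - #105 - #103 - Depot: 17+2+7+11+15+12 = 64
Depot - #101 - #102 - #105 - #103 - #104 - Depot: 17+2+18+15+4+8 = 64
Depot - #101 - #102 - #105 - #104 - #103 - Depot: 17+2+18+11+4+12 = 64
Depot - #101 - #103 - #102 - #104 - #105 - Depot: 17+5+3+7+11+7 = 50
Depot - #101 - #103 - #102 - #105 - #104 - Depot: 17+5+3+18+11+8 = 62
Depot - #101 - #103 - #104 - #102 - #105 - Depot: 17+5+4+7+18+7 = 58
Depot - #101 - #103 - #104 - #105 - #102 - Depot: 17+5+4+11+18+15 = 70
Depot - #101 - #103 - #105 - #102 - #104 - Depot: 17+5+15+18+7+8 = 70
Depot - #101 - #103 - #105 - #104 - #102 - Depot: 17+5+15+11+7+15 = 70
Depot - #101 - #104 - #102 - #103 - #105 - Depot: 17+9+7+3+15+7 = 58
Depot - #101 - #104 - #102 - #105 - #103 - Depot: 17+9+7+18+15+12 = 78
… (46 more)
The minimum is 44.
One optimal route: Depot → #101 → #102 → #103 → #104 → #105 → Depot (or its reverse).

Minimum total distance: 44 blocks.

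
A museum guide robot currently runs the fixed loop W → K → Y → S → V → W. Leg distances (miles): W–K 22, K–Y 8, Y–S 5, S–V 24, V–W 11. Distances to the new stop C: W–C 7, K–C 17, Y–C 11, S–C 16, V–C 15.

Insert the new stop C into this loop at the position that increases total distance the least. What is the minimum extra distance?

Insertion cost between consecutive stops i–j is d(i,C) + d(C,j) − d(i,j):
  between W and K: 7 + 17 − 22 = 2
  between K and Y: 17 + 11 − 8 = 20
  between Y and S: 11 + 16 − 5 = 22
  between S and V: 16 + 15 − 24 = 7
  between V and W: 15 + 7 − 11 = 11
Cheapest insertion is between W and K, adding 2.
New total = 70 + 2 = 72.

Adding 2 miles by placing C on the W–K leg.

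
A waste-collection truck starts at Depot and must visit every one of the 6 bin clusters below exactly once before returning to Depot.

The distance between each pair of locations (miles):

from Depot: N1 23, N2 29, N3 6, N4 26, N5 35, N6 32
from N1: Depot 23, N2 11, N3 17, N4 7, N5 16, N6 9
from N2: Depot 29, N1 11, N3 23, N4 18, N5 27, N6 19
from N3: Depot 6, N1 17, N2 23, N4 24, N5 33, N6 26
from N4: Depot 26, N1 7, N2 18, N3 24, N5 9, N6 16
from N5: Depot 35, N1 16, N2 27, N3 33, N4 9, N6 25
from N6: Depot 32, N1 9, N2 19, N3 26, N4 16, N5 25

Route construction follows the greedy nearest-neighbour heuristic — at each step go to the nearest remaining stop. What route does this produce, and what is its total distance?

At Depot the remaining stops are N3 6, N1 23, N4 26, N2 29, N6 32, N5 35; go to N3.
At N3 the remaining stops are N1 17, N2 23, N4 24, N6 26, N5 33; go to N1.
At N1 the remaining stops are N4 7, N6 9, N2 11, N5 16; go to N4.
At N4 the remaining stops are N5 9, N6 16, N2 18; go to N5.
At N5 the remaining stops are N6 25, N2 27; go to N6.
At N6 the remaining stops are N2 19; go to N2.
Return N2→Depot: 29.
Total = 6 + 17 + 7 + 9 + 25 + 19 + 29 = 112.

112 miles along Depot → N3 → N1 → N4 → N5 → N6 → N2 → Depot.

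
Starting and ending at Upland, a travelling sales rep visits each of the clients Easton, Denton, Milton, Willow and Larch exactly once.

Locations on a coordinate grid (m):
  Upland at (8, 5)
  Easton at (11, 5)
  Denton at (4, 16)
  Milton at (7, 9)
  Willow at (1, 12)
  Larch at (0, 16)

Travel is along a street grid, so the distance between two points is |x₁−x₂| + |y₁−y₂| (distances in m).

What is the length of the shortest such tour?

With 5 stops there are 5!/2 = 60 distinct round trips (a route and its reverse cost the same).
Upland - Easton - Denton - Milton - Willow - Larch - Upland: 3+18+10+9+5+19 = 64
Upland - Easton - Denton - Milton - Larch - Willow - Upland: 3+18+10+14+5+14 = 64
Upland - Easton - Denton - Willow - Milton - Larch - Upland: 3+18+7+9+14+19 = 70
Upland - Easton - Denton - Willow - Larch - Milton - Upland: 3+18+7+5+14+5 = 52
Upland - Easton - Denton - Larch - Milton - Willow - Upland: 3+18+4+14+9+14 = 62
Upland - Easton - Denton - Larch - Willow - Milton - Upland: 3+18+4+5+9+5 = 44
Upland - Easton - Milton - Denton - Willow - Larch - Upland: 3+8+10+7+5+19 = 52
Upland - Easton - Milton - Denton - Larch - Willow - Upland: 3+8+10+4+5+14 = 44
Upland - Easton - Milton - Willow - Denton - Larch - Upland: 3+8+9+7+4+19 = 50
Upland - Easton - Milton - Willow - Larch - Denton - Upland: 3+8+9+5+4+15 = 44
Upland - Easton - Milton - Larch - Denton - Willow - Upland: 3+8+14+4+7+14 = 50
Upland - Easton - Milton - Larch - Willow - Denton - Upland: 3+8+14+5+7+15 = 52
Upland - Easton - Willow - Denton - Milton - Larch - Upland: 3+17+7+10+14+19 = 70
Upland - Easton - Willow - Denton - Larch - Milton - Upland: 3+17+7+4+14+5 = 50
… (46 more)
The minimum is 44.
One optimal route: Upland → Easton → Denton → Larch → Willow → Milton → Upland (or its reverse).

Minimum total distance: 44 m.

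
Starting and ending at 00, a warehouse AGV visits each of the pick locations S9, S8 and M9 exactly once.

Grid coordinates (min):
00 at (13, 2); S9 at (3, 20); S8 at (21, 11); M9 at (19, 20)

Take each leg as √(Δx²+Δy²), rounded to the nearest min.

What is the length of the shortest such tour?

58 min — the shortest possible round trip.

There are 3 distinct closed tours to check (reversals are equivalent).
00 → S9 → S8 → M9 → 00: 21+20+9+19 = 69
00 → S9 → M9 → S8 → 00: 21+16+9+12 = 58
00 → S8 → S9 → M9 → 00: 12+20+16+19 = 67
The minimum is 58.
One optimal route: 00 → S9 → M9 → S8 → 00 (or its reverse).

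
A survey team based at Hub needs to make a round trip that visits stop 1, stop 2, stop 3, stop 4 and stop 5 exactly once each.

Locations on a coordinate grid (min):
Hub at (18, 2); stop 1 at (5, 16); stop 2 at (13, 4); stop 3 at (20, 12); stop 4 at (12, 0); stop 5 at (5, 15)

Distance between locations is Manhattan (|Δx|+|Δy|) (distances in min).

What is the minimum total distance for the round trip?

Shortest round trip = 64 min.

There are 60 distinct closed tours to check (reversals are equivalent).
Hub-stop 1-stop 2-stop 3-stop 4-stop 5-Hub: 27+20+15+20+22+26 = 130
Hub-stop 1-stop 2-stop 3-stop 5-stop 4-Hub: 27+20+15+18+22+8 = 110
Hub-stop 1-stop 2-stop 4-stop 3-stop 5-Hub: 27+20+5+20+18+26 = 116
Hub-stop 1-stop 2-stop 4-stop 5-stop 3-Hub: 27+20+5+22+18+12 = 104
Hub-stop 1-stop 2-stop 5-stop 3-stop 4-Hub: 27+20+19+18+20+8 = 112
Hub-stop 1-stop 2-stop 5-stop 4-stop 3-Hub: 27+20+19+22+20+12 = 120
Hub-stop 1-stop 3-stop 2-stop 4-stop 5-Hub: 27+19+15+5+22+26 = 114
Hub-stop 1-stop 3-stop 2-stop 5-stop 4-Hub: 27+19+15+19+22+8 = 110
Hub-stop 1-stop 3-stop 4-stop 2-stop 5-Hub: 27+19+20+5+19+26 = 116
Hub-stop 1-stop 3-stop 4-stop 5-stop 2-Hub: 27+19+20+22+19+7 = 114
Hub-stop 1-stop 3-stop 5-stop 2-stop 4-Hub: 27+19+18+19+5+8 = 96
Hub-stop 1-stop 3-stop 5-stop 4-stop 2-Hub: 27+19+18+22+5+7 = 98
Hub-stop 1-stop 4-stop 2-stop 3-stop 5-Hub: 27+23+5+15+18+26 = 114
Hub-stop 1-stop 4-stop 2-stop 5-stop 3-Hub: 27+23+5+19+18+12 = 104
… (46 more)
Hub-stop 3-stop 1-stop 5-stop 2-stop 4-Hub: 12+19+1+19+5+8 = 64  ← best
The minimum is 64.
One optimal route: Hub → stop 3 → stop 1 → stop 5 → stop 2 → stop 4 → Hub (or its reverse).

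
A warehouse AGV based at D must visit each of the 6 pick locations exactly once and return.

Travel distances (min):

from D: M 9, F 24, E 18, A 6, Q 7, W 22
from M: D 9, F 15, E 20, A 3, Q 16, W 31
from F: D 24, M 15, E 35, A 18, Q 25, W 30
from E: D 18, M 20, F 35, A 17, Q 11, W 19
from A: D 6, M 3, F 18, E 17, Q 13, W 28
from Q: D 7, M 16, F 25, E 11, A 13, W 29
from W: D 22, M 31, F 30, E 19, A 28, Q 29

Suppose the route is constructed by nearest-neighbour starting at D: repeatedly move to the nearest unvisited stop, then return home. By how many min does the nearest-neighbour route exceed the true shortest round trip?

D: A=6, Q=7, M=9, E=18, W=22, F=24 ⇒ A
A: M=3, Q=13, E=17, F=18, W=28 ⇒ M
M: F=15, Q=16, E=20, W=31 ⇒ F
F: Q=25, W=30, E=35 ⇒ Q
Q: E=11, W=29 ⇒ E
E: W=19 ⇒ W
NN route D → A → M → F → Q → E → W → D costs 101.
Optimal: D → A → M → F → W → E → Q → D costs 91 (by enumerating all 360 distinct tours).
Excess = 101 − 91 = 10.

The nearest-neighbour route is 10 min longer than optimal.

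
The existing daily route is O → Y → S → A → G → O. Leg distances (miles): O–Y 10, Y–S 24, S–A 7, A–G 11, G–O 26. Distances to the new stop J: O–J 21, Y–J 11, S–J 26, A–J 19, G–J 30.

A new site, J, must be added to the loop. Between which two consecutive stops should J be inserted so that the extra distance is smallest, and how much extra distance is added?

Minimum extra distance: 13 miles, inserting J between Y and S.

Insertion cost between consecutive stops i–j is d(i,J) + d(J,j) − d(i,j):
  between O and Y: 21 + 11 − 10 = 22
  between Y and S: 11 + 26 − 24 = 13
  between S and A: 26 + 19 − 7 = 38
  between A and G: 19 + 30 − 11 = 38
  between G and O: 30 + 21 − 26 = 25
Cheapest insertion is between Y and S, adding 13.
New total = 78 + 13 = 91.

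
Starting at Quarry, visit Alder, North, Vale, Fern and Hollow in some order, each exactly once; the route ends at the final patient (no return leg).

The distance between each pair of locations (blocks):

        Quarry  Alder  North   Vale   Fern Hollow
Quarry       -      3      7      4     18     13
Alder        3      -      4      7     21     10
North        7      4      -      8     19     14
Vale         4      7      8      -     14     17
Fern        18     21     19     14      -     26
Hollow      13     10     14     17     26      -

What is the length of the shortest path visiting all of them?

There are 5! = 120 possible orderings.
Quarry→Alder→North→Vale→Fern→Hollow: 3+4+8+14+26 = 55
Quarry→Alder→North→Vale→Hollow→Fern: 3+4+8+17+26 = 58
Quarry→Alder→North→Fern→Vale→Hollow: 3+4+19+14+17 = 57
Quarry→Alder→North→Fern→Hollow→Vale: 3+4+19+26+17 = 69
Quarry→Alder→North→Hollow→Vale→Fern: 3+4+14+17+14 = 52
Quarry→Alder→North→Hollow→Fern→Vale: 3+4+14+26+14 = 61
Quarry→Alder→Vale→North→Fern→Hollow: 3+7+8+19+26 = 63
Quarry→Alder→Vale→North→Hollow→Fern: 3+7+8+14+26 = 58
Quarry→Alder→Vale→Fern→North→Hollow: 3+7+14+19+14 = 57
Quarry→Alder→Vale→Fern→Hollow→North: 3+7+14+26+14 = 64
Quarry→Alder→Vale→Hollow→North→Fern: 3+7+17+14+19 = 60
Quarry→Alder→Vale→Hollow→Fern→North: 3+7+17+26+19 = 72
Quarry→Alder→Fern→North→Vale→Hollow: 3+21+19+8+17 = 68
Quarry→Alder→Fern→North→Hollow→Vale: 3+21+19+14+17 = 74
… (106 more)
Quarry→Alder→Hollow→North→Vale→Fern: 3+10+14+8+14 = 49  ← best
The minimum is 49.
One shortest path: Quarry → Alder → Hollow → North → Vale → Fern.

Minimum one-way distance = 49 blocks.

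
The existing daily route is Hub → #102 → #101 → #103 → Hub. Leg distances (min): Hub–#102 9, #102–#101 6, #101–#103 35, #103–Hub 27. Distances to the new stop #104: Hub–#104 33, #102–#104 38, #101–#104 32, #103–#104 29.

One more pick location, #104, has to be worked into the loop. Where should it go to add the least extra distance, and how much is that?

Insertion cost between consecutive stops i–j is d(i,#104) + d(#104,j) − d(i,j):
  between Hub and #102: 33 + 38 − 9 = 62
  between #102 and #101: 38 + 32 − 6 = 64
  between #101 and #103: 32 + 29 − 35 = 26
  between #103 and Hub: 29 + 33 − 27 = 35
Cheapest insertion is between #101 and #103, adding 26.
New total = 77 + 26 = 103.

+26 min — insert #104 between #101 and #103.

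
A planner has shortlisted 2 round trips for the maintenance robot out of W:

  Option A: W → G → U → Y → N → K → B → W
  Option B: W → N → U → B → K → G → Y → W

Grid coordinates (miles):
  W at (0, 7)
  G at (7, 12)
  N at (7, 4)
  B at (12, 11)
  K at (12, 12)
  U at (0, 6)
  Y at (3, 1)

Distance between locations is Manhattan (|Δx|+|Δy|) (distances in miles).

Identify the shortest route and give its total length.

Shortest is Option B, total 66 miles.

Option A: 12 + 13 + 8 + 7 + 13 + 1 + 16 = 70
Option B: 10 + 9 + 17 + 1 + 5 + 15 + 9 = 66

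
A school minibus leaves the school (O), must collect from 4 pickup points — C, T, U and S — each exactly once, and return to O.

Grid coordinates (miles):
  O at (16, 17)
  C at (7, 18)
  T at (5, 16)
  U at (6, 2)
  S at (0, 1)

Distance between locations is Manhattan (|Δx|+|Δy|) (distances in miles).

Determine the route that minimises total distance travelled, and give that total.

O → C → T → U → S → O: 10+4+15+7+32 = 68
O → C → T → S → U → O: 10+4+20+7+25 = 66
O → C → U → T → S → O: 10+17+15+20+32 = 94
O → C → U → S → T → O: 10+17+7+20+12 = 66
O → C → S → T → U → O: 10+24+20+15+25 = 94
O → C → S → U → T → O: 10+24+7+15+12 = 68
O → T → C → U → S → O: 12+4+17+7+32 = 72
O → T → C → S → U → O: 12+4+24+7+25 = 72
O → T → U → C → S → O: 12+15+17+24+32 = 100
O → T → S → C → U → O: 12+20+24+17+25 = 98
O → U → C → T → S → O: 25+17+4+20+32 = 98
O → U → T → C → S → O: 25+15+4+24+32 = 100
The minimum is 66.
One optimal route: O → C → T → S → U → O (or its reverse).

66 miles — the shortest possible round trip.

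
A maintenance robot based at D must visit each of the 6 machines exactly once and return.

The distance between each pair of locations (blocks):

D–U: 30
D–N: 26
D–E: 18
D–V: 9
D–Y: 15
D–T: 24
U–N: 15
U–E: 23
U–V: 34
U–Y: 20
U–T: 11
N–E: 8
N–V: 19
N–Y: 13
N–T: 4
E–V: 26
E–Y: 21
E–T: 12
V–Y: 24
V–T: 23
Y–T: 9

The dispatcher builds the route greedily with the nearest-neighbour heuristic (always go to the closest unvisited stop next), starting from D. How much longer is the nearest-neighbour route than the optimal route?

The nearest-neighbour route is 9 blocks longer than optimal.

D: V=9, Y=15, E=18, T=24, N=26, U=30 ⇒ V
V: N=19, T=23, Y=24, E=26, U=34 ⇒ N
N: T=4, E=8, Y=13, U=15 ⇒ T
T: Y=9, U=11, E=12 ⇒ Y
Y: U=20, E=21 ⇒ U
U: E=23 ⇒ E
NN route D → V → N → T → Y → U → E → D costs 102.
Optimal: D → V → E → N → U → T → Y → D costs 93 (by enumerating all 360 distinct tours).
Excess = 102 − 93 = 9.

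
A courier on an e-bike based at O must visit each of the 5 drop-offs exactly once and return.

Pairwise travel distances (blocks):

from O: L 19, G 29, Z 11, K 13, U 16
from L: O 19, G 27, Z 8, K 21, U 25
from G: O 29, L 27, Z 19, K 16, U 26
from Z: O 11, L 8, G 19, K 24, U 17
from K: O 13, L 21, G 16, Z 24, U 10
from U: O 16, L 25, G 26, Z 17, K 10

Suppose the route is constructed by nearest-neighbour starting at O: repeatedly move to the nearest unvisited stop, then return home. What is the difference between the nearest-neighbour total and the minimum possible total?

From O: Z=11, K=13, U=16, L=19, G=29 → choose Z (11).
From Z: L=8, U=17, G=19, K=24 → choose L (8).
From L: K=21, U=25, G=27 → choose K (21).
From K: U=10, G=16 → choose U (10).
From U: G=26 → choose G (26).
NN route O → Z → L → K → U → G → O costs 105.
Optimal: O → L → Z → G → K → U → O costs 88 (by enumerating all 60 distinct tours).
Excess = 105 − 88 = 17.

Excess over optimum: 17 blocks.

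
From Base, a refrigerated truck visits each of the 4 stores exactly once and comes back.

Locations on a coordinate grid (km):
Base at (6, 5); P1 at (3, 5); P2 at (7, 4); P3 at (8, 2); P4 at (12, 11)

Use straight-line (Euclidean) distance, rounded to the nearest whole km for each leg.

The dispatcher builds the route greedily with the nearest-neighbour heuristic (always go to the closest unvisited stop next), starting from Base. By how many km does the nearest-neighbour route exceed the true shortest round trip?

From Base: P2=1, P1=3, P3=4, P4=8 → choose P2 (1).
From P2: P3=2, P1=4, P4=9 → choose P3 (2).
From P3: P1=6, P4=10 → choose P1 (6).
From P1: P4=11 → choose P4 (11).
NN route Base → P2 → P3 → P1 → P4 → Base costs 28.
Optimal: Base → P1 → P2 → P3 → P4 → Base costs 27 (by enumerating all 12 distinct tours).
Excess = 28 − 27 = 1.

Excess over optimum: 1 km.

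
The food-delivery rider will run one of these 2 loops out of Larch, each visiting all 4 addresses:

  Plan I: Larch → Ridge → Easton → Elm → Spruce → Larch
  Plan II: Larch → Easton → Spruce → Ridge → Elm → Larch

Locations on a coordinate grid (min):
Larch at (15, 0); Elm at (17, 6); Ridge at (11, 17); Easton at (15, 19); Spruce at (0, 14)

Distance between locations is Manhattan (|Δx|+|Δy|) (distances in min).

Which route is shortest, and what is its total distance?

78 min — Plan II is the shortest.

Plan I: 21 + 6 + 15 + 25 + 29 = 96
Plan II: 19 + 20 + 14 + 17 + 8 = 78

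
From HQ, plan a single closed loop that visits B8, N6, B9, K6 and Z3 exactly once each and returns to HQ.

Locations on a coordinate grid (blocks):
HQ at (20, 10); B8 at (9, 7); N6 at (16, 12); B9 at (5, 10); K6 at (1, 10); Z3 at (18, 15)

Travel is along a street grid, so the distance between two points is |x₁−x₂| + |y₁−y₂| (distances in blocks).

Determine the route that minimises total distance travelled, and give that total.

HQ → B8 → N6 → B9 → K6 → Z3 → HQ: 14+12+13+4+22+7 = 72
HQ → B8 → N6 → B9 → Z3 → K6 → HQ: 14+12+13+18+22+19 = 98
HQ → B8 → N6 → K6 → B9 → Z3 → HQ: 14+12+17+4+18+7 = 72
HQ → B8 → N6 → K6 → Z3 → B9 → HQ: 14+12+17+22+18+15 = 98
HQ → B8 → N6 → Z3 → B9 → K6 → HQ: 14+12+5+18+4+19 = 72
HQ → B8 → N6 → Z3 → K6 → B9 → HQ: 14+12+5+22+4+15 = 72
HQ → B8 → B9 → N6 → K6 → Z3 → HQ: 14+7+13+17+22+7 = 80
HQ → B8 → B9 → N6 → Z3 → K6 → HQ: 14+7+13+5+22+19 = 80
HQ → B8 → B9 → K6 → N6 → Z3 → HQ: 14+7+4+17+5+7 = 54
HQ → B8 → B9 → K6 → Z3 → N6 → HQ: 14+7+4+22+5+6 = 58
HQ → B8 → B9 → Z3 → N6 → K6 → HQ: 14+7+18+5+17+19 = 80
HQ → B8 → B9 → Z3 → K6 → N6 → HQ: 14+7+18+22+17+6 = 84
HQ → B8 → K6 → N6 → B9 → Z3 → HQ: 14+11+17+13+18+7 = 80
HQ → B8 → K6 → N6 → Z3 → B9 → HQ: 14+11+17+5+18+15 = 80
… (46 more)
The minimum is 54.
One optimal route: HQ → B8 → B9 → K6 → N6 → Z3 → HQ (or its reverse).

54 blocks — the shortest possible round trip.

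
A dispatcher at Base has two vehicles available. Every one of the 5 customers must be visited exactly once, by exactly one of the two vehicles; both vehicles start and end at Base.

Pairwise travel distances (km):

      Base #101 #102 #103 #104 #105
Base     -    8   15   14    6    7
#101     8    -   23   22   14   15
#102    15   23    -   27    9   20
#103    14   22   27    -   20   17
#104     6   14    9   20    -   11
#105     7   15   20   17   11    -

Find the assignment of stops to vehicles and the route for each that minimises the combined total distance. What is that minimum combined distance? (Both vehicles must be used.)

Try each way of splitting the stops between the two vehicles (each non-empty) and, for each split, find the best tour for each vehicle:
  {#101} + {#102, #103, #104, #105}: 16 + 66 = 82
  {#102} + {#101, #103, #104, #105}: 30 + 64 = 94
  {#101, #102} + {#103, #104, #105}: 46 + 48 = 94
  {#103} + {#101, #102, #104, #105}: 28 + 58 = 86
  {#101, #103} + {#102, #104, #105}: 44 + 42 = 86
  {#102, #103} + {#101, #104, #105}: 56 + 40 = 96
  … (15 splits in total)
Best: vehicle 1 Base → #101 → Base = 16; vehicle 2 Base → #102 → #104 → #105 → #103 → Base = 66; combined 82.

Minimum combined distance: 82 km.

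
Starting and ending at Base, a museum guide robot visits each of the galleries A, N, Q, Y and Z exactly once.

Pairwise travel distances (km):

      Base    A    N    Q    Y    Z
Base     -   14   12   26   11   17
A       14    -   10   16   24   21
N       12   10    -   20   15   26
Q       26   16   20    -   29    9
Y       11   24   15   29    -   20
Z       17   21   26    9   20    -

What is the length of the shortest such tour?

Base→A→N→Q→Y→Z→Base: 14+10+20+29+20+17 = 110
Base→A→N→Q→Z→Y→Base: 14+10+20+9+20+11 = 84
Base→A→N→Y→Q→Z→Base: 14+10+15+29+9+17 = 94
Base→A→N→Y→Z→Q→Base: 14+10+15+20+9+26 = 94
Base→A→N→Z→Q→Y→Base: 14+10+26+9+29+11 = 99
Base→A→N→Z→Y→Q→Base: 14+10+26+20+29+26 = 125
Base→A→Q→N→Y→Z→Base: 14+16+20+15+20+17 = 102
Base→A→Q→N→Z→Y→Base: 14+16+20+26+20+11 = 107
Base→A→Q→Y→N→Z→Base: 14+16+29+15+26+17 = 117
Base→A→Q→Y→Z→N→Base: 14+16+29+20+26+12 = 117
Base→A→Q→Z→N→Y→Base: 14+16+9+26+15+11 = 91
Base→A→Q→Z→Y→N→Base: 14+16+9+20+15+12 = 86
Base→A→Y→N→Q→Z→Base: 14+24+15+20+9+17 = 99
Base→A→Y→N→Z→Q→Base: 14+24+15+26+9+26 = 114
… (46 more)
Base→N→A→Q→Z→Y→Base: 12+10+16+9+20+11 = 78  ← best
The minimum is 78.
One optimal route: Base → N → A → Q → Z → Y → Base (or its reverse).

Shortest round trip = 78 km.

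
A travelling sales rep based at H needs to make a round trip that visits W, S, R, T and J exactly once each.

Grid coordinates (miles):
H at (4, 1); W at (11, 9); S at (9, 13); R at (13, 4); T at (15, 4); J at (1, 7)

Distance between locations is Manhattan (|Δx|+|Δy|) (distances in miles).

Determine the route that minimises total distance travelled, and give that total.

H → W → S → R → T → J → H: 15+6+13+2+17+9 = 62
H → W → S → R → J → T → H: 15+6+13+15+17+14 = 80
H → W → S → T → R → J → H: 15+6+15+2+15+9 = 62
H → W → S → T → J → R → H: 15+6+15+17+15+12 = 80
H → W → S → J → R → T → H: 15+6+14+15+2+14 = 66
H → W → S → J → T → R → H: 15+6+14+17+2+12 = 66
H → W → R → S → T → J → H: 15+7+13+15+17+9 = 76
H → W → R → S → J → T → H: 15+7+13+14+17+14 = 80
H → W → R → T → S → J → H: 15+7+2+15+14+9 = 62
H → W → R → T → J → S → H: 15+7+2+17+14+17 = 72
H → W → R → J → S → T → H: 15+7+15+14+15+14 = 80
H → W → R → J → T → S → H: 15+7+15+17+15+17 = 86
H → W → T → S → R → J → H: 15+9+15+13+15+9 = 76
H → W → T → S → J → R → H: 15+9+15+14+15+12 = 80
… (46 more)
H → R → T → W → S → J → H: 12+2+9+6+14+9 = 52  ← best
The minimum is 52.
One optimal route: H → R → T → W → S → J → H (or its reverse).

Shortest round trip = 52 miles.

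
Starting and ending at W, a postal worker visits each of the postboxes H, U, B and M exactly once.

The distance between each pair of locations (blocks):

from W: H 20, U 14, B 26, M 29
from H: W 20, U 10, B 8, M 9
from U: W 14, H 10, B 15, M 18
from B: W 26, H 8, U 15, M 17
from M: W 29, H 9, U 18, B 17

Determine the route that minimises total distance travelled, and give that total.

Minimum total distance: 75 blocks.

With 4 stops there are 4!/2 = 12 distinct round trips (a route and its reverse cost the same).
W - H - U - B - M - W: 20+10+15+17+29 = 91
W - H - U - M - B - W: 20+10+18+17+26 = 91
W - H - B - U - M - W: 20+8+15+18+29 = 90
W - H - B - M - U - W: 20+8+17+18+14 = 77
W - H - M - U - B - W: 20+9+18+15+26 = 88
W - H - M - B - U - W: 20+9+17+15+14 = 75
W - U - H - B - M - W: 14+10+8+17+29 = 78
W - U - H - M - B - W: 14+10+9+17+26 = 76
W - U - B - H - M - W: 14+15+8+9+29 = 75
W - U - M - H - B - W: 14+18+9+8+26 = 75
W - B - H - U - M - W: 26+8+10+18+29 = 91
W - B - U - H - M - W: 26+15+10+9+29 = 89
The minimum is 75.
One optimal route: W → H → M → B → U → W (or its reverse).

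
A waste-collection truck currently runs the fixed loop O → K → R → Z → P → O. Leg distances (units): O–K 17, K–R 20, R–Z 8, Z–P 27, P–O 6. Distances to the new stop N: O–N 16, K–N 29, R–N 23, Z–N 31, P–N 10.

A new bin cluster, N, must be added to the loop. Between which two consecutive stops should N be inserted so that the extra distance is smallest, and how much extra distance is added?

Minimum extra distance: 14, inserting N between Z and P.

Insertion cost between consecutive stops i–j is d(i,N) + d(N,j) − d(i,j):
  between O and K: 16 + 29 − 17 = 28
  between K and R: 29 + 23 − 20 = 32
  between R and Z: 23 + 31 − 8 = 46
  between Z and P: 31 + 10 − 27 = 14
  between P and O: 10 + 16 − 6 = 20
Cheapest insertion is between Z and P, adding 14.
New total = 78 + 14 = 92.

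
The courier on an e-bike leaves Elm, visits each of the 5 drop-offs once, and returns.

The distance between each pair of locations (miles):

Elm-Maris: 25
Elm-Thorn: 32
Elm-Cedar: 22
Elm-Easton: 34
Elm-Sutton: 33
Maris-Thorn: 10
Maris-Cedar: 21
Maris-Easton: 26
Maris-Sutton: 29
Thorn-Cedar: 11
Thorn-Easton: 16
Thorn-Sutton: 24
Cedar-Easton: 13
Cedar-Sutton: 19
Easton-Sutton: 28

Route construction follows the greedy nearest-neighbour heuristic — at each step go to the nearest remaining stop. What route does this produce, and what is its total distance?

Nearest-neighbour total = 130 miles; route Elm → Cedar → Thorn → Maris → Easton → Sutton → Elm.

At Elm the remaining stops are Cedar 22, Maris 25, Thorn 32, Sutton 33, Easton 34; go to Cedar.
At Cedar the remaining stops are Thorn 11, Easton 13, Sutton 19, Maris 21; go to Thorn.
At Thorn the remaining stops are Maris 10, Easton 16, Sutton 24; go to Maris.
At Maris the remaining stops are Easton 26, Sutton 29; go to Easton.
At Easton the remaining stops are Sutton 28; go to Sutton.
Return Sutton→Elm: 33.
Total = 22 + 11 + 10 + 26 + 28 + 33 = 130.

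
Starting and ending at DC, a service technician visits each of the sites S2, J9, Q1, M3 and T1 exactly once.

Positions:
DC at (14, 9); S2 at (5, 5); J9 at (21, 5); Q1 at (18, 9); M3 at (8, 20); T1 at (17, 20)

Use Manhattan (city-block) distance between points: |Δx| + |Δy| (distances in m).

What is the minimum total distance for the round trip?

There are 60 distinct closed tours to check (reversals are equivalent).
DC→S2→J9→Q1→M3→T1→DC: 13+16+7+21+9+14 = 80
DC→S2→J9→Q1→T1→M3→DC: 13+16+7+12+9+17 = 74
DC→S2→J9→M3→Q1→T1→DC: 13+16+28+21+12+14 = 104
DC→S2→J9→M3→T1→Q1→DC: 13+16+28+9+12+4 = 82
DC→S2→J9→T1→Q1→M3→DC: 13+16+19+12+21+17 = 98
DC→S2→J9→T1→M3→Q1→DC: 13+16+19+9+21+4 = 82
DC→S2→Q1→J9→M3→T1→DC: 13+17+7+28+9+14 = 88
DC→S2→Q1→J9→T1→M3→DC: 13+17+7+19+9+17 = 82
DC→S2→Q1→M3→J9→T1→DC: 13+17+21+28+19+14 = 112
DC→S2→Q1→M3→T1→J9→DC: 13+17+21+9+19+11 = 90
DC→S2→Q1→T1→J9→M3→DC: 13+17+12+19+28+17 = 106
DC→S2→Q1→T1→M3→J9→DC: 13+17+12+9+28+11 = 90
DC→S2→M3→J9→Q1→T1→DC: 13+18+28+7+12+14 = 92
DC→S2→M3→J9→T1→Q1→DC: 13+18+28+19+12+4 = 94
… (46 more)
DC→Q1→J9→S2→M3→T1→DC: 4+7+16+18+9+14 = 68  ← best
The minimum is 68.
One optimal route: DC → Q1 → J9 → S2 → M3 → T1 → DC (or its reverse).

68 m — the shortest possible round trip.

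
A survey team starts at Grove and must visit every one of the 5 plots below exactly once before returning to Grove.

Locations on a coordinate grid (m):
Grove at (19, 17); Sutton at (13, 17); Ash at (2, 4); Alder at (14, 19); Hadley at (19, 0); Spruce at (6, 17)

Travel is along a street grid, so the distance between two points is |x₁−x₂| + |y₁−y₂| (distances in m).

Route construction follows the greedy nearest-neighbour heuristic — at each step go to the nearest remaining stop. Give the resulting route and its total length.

74 m along Grove → Sutton → Alder → Spruce → Ash → Hadley → Grove.

At Grove the remaining stops are Sutton 6, Alder 7, Spruce 13, Hadley 17, Ash 30; go to Sutton.
At Sutton the remaining stops are Alder 3, Spruce 7, Hadley 23, Ash 24; go to Alder.
At Alder the remaining stops are Spruce 10, Hadley 24, Ash 27; go to Spruce.
At Spruce the remaining stops are Ash 17, Hadley 30; go to Ash.
At Ash the remaining stops are Hadley 21; go to Hadley.
Return Hadley→Grove: 17.
Total = 6 + 3 + 10 + 17 + 21 + 17 = 74.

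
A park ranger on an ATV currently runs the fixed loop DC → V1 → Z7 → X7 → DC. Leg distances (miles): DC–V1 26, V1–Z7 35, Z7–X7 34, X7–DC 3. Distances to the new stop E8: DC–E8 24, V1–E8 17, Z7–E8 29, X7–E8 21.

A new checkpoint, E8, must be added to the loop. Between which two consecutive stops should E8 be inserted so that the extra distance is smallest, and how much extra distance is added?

+11 miles — insert E8 between V1 and Z7.

Insertion cost between consecutive stops i–j is d(i,E8) + d(E8,j) − d(i,j):
  between DC and V1: 24 + 17 − 26 = 15
  between V1 and Z7: 17 + 29 − 35 = 11
  between Z7 and X7: 29 + 21 − 34 = 16
  between X7 and DC: 21 + 24 − 3 = 42
Cheapest insertion is between V1 and Z7, adding 11.
New total = 98 + 11 = 109.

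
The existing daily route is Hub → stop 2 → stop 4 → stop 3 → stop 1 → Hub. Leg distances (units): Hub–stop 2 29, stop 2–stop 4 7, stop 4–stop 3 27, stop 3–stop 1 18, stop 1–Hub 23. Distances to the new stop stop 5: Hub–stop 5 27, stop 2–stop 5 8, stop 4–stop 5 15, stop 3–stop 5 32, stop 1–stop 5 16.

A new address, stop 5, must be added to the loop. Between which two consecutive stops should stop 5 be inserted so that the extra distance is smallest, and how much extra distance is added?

Insertion cost between consecutive stops i–j is d(i,stop 5) + d(stop 5,j) − d(i,j):
  between Hub and stop 2: 27 + 8 − 29 = 6
  between stop 2 and stop 4: 8 + 15 − 7 = 16
  between stop 4 and stop 3: 15 + 32 − 27 = 20
  between stop 3 and stop 1: 32 + 16 − 18 = 30
  between stop 1 and Hub: 16 + 27 − 23 = 20
Cheapest insertion is between Hub and stop 2, adding 6.
New total = 104 + 6 = 110.

Adding 6 by placing stop 5 on the Hub–stop 2 leg.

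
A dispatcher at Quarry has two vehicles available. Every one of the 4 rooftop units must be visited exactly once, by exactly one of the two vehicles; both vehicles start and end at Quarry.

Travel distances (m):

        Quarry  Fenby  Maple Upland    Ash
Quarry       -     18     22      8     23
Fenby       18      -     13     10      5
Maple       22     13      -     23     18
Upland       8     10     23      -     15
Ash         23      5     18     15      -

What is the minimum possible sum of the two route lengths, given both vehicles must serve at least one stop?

There are 2^3 − 1 = 7 ways to divide the 4 stops into two non-empty groups. For each, the best each vehicle can do is its own shortest tour through its group:
  {Fenby} + {Maple, Upland, Ash}: 36 + 63 = 99
  {Maple} + {Fenby, Upland, Ash}: 44 + 46 = 90
  {Fenby, Maple} + {Upland, Ash}: 53 + 46 = 99
  {Upland} + {Fenby, Maple, Ash}: 16 + 63 = 79
  {Fenby, Upland} + {Maple, Ash}: 36 + 63 = 99
  {Maple, Upland} + {Fenby, Ash}: 53 + 46 = 99
  … (7 splits in total)
Best: vehicle 1 Quarry → Upland → Quarry = 16; vehicle 2 Quarry → Fenby → Ash → Maple → Quarry = 63; combined 79.

Minimum combined distance: 79 m.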